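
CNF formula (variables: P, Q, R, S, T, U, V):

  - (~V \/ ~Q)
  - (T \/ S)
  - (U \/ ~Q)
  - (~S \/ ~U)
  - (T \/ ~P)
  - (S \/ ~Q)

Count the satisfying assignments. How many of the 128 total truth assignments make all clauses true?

Split on Q, then S.
  Q=1, S=1: a clause becomes empty — 0.
  Q=1, S=0: a clause becomes empty — 0.
  Q=0, S=1: R, V free; 3 ways for (P,T,U) × 2^2 = 12.
  Q=0, S=0: forces T=1; P, R, U, V free → 2^4 = 16.
Total: 0 + 0 + 12 + 16 = 28.

28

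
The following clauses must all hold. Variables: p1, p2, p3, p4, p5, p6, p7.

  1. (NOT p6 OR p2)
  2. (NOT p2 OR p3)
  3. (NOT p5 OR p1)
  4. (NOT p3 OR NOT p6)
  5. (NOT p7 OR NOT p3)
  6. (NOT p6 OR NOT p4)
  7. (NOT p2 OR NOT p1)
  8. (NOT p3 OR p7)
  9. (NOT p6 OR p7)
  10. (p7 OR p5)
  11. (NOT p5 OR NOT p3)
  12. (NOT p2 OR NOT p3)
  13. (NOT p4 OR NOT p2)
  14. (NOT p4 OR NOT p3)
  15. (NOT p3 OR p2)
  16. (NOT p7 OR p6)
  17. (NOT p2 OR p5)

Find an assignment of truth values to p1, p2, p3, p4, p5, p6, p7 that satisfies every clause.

p1 = True, p2 = False, p3 = False, p4 = False, p5 = True, p6 = False, p7 = False

Check each clause:
  1. (NOT p6 OR p2) — NOT p6 is true.
  2. (NOT p2 OR p3) — NOT p2 is true.
  3. (p1 OR NOT p5) — p1 is true.
  4. (NOT p3 OR NOT p6) — NOT p6 is true.
  5. (NOT p3 OR NOT p7) — NOT p7 is true.
  6. (NOT p6 OR NOT p4) — NOT p6 is true.
  7. (NOT p2 OR NOT p1) — NOT p2 is true.
  8. (p7 OR NOT p3) — NOT p3 is true.
  9. (NOT p6 OR p7) — NOT p6 is true.
  10. (p7 OR p5) — p5 is true.
  11. (NOT p3 OR NOT p5) — NOT p3 is true.
  12. (NOT p3 OR NOT p2) — NOT p3 is true.
  13. (NOT p2 OR NOT p4) — NOT p4 is true.
  14. (NOT p4 OR NOT p3) — NOT p4 is true.
  15. (NOT p3 OR p2) — NOT p3 is true.
  16. (NOT p7 OR p6) — NOT p7 is true.
  17. (NOT p2 OR p5) — p5 is true.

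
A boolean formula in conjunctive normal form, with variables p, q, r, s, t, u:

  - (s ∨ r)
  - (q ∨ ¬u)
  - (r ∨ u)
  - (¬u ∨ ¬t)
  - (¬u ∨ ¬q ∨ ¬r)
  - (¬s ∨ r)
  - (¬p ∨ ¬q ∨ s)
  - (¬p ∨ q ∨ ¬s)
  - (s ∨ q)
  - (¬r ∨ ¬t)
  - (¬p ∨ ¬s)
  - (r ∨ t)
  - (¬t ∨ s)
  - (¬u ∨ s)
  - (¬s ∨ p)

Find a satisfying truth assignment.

Try p = False.
  then s is forced to False.
  then r is forced to True.
  then q is forced to True.
  then u is forced to False.
  then t is forced to False.
Every clause has at least one true literal under this assignment.
Check each clause:
  1. (r ∨ s) — r is true.
  2. (¬u ∨ q) — q is true.
  3. (u ∨ r) — r is true.
  4. (¬u ∨ ¬t) — ¬u is true.
  5. (¬q ∨ ¬u ∨ ¬r) — ¬u is true.
  6. (r ∨ ¬s) — r is true.
  7. (¬q ∨ ¬p ∨ s) — ¬p is true.
  8. (¬s ∨ q ∨ ¬p) — q is true.
  9. (q ∨ s) — q is true.
  10. (¬r ∨ ¬t) — ¬t is true.
  11. (¬s ∨ ¬p) — ¬s is true.
  12. (r ∨ t) — r is true.
  13. (s ∨ ¬t) — ¬t is true.
  14. (s ∨ ¬u) — ¬u is true.
  15. (p ∨ ¬s) — ¬s is true.

p=F  q=T  r=T  s=F  t=F  u=F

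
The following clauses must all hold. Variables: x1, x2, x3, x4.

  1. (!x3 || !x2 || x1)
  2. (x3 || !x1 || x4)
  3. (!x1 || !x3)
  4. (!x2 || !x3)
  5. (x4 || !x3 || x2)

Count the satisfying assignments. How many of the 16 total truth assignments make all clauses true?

Satisfying assignments:
  x1=F x2=F x3=F x4=F
  x1=F x2=F x3=F x4=T
  x1=F x2=F x3=T x4=T
  x1=F x2=T x3=F x4=F
  x1=F x2=T x3=F x4=T
  x1=T x2=F x3=F x4=T
  x1=T x2=T x3=F x4=T
That's 7 in total.

7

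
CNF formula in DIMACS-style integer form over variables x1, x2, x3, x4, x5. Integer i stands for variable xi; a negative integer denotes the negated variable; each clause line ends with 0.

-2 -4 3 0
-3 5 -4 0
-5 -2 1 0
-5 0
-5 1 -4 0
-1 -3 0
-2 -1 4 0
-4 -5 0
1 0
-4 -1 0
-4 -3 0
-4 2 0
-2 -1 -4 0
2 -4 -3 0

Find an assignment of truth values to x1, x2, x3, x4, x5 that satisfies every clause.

x1 = True  x2 = False  x3 = False  x4 = False  x5 = False

Check each clause:
  1. (x3 OR NOT x2 OR NOT x4) — NOT x4 is true.
  2. (x5 OR NOT x3 OR NOT x4) — NOT x3 is true.
  3. (x1 OR NOT x5 OR NOT x2) — x1 is true.
  4. (NOT x5) — NOT x5 is true.
  5. (NOT x4 OR NOT x5 OR x1) — x1 is true.
  6. (NOT x1 OR NOT x3) — NOT x3 is true.
  7. (x4 OR NOT x2 OR NOT x1) — NOT x2 is true.
  8. (NOT x5 OR NOT x4) — NOT x5 is true.
  9. (x1) — x1 is true.
  10. (NOT x4 OR NOT x1) — NOT x4 is true.
  11. (NOT x4 OR NOT x3) — NOT x4 is true.
  12. (NOT x4 OR x2) — NOT x4 is true.
  13. (NOT x2 OR NOT x4 OR NOT x1) — NOT x4 is true.
  14. (x2 OR NOT x3 OR NOT x4) — NOT x4 is true.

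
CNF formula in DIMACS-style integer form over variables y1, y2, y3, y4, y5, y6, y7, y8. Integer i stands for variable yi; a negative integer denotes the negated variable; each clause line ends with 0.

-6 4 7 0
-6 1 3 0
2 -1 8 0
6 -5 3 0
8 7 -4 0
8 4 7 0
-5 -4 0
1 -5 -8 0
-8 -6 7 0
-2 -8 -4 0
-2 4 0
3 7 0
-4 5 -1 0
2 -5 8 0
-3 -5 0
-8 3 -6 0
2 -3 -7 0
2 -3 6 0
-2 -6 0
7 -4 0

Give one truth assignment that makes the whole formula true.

y1 = 0, y2 = 0, y3 = 0, y4 = 0, y5 = 0, y6 = 0, y7 = 1, y8 = 0

Check each clause:
  1. (y4 | y7 | ~y6) — ~y6 is true.
  2. (y1 | ~y6 | y3) — ~y6 is true.
  3. (y2 | ~y1 | y8) — ~y1 is true.
  4. (~y5 | y6 | y3) — ~y5 is true.
  5. (~y4 | y7 | y8) — ~y4 is true.
  6. (y7 | y8 | y4) — y7 is true.
  7. (~y4 | ~y5) — ~y5 is true.
  8. (~y5 | ~y8 | y1) — ~y8 is true.
  9. (y7 | ~y8 | ~y6) — ~y8 is true.
  10. (~y4 | ~y8 | ~y2) — ~y8 is true.
  11. (~y2 | y4) — ~y2 is true.
  12. (y3 | y7) — y7 is true.
  13. (y5 | ~y1 | ~y4) — ~y4 is true.
  14. (~y5 | y8 | y2) — ~y5 is true.
  15. (~y5 | ~y3) — ~y5 is true.
  16. (~y6 | ~y8 | y3) — ~y8 is true.
  17. (~y7 | y2 | ~y3) — ~y3 is true.
  18. (~y3 | y2 | y6) — ~y3 is true.
  19. (~y6 | ~y2) — ~y6 is true.
  20. (~y4 | y7) — ~y4 is true.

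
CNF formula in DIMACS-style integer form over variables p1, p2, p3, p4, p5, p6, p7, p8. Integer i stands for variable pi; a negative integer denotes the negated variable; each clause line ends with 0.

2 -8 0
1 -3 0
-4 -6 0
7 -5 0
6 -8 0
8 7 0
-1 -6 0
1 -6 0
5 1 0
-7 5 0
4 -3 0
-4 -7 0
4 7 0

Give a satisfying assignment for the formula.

p1=True  p2=False  p3=False  p4=False  p5=True  p6=False  p7=True  p8=False

p3 occurs only negated in the remaining clauses — set p3 = False.
Branch on p1: take p1 = True.
  then p6 is forced to False.
  then p8 is forced to False.
  then p7 is forced to True.
  then p5 is forced to True.
  then p4 is forced to False.
p2 is now unconstrained; take p2 = False.
Every clause has at least one true literal under this assignment.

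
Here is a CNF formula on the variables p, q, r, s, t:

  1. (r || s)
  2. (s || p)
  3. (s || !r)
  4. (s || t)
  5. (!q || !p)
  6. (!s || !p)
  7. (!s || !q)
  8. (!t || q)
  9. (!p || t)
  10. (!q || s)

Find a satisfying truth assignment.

p=False  q=False  r=False  s=True  t=False

Try p = False.
  then s is forced to True.
  then q is forced to False.
  then t is forced to False.
r is now unconstrained; take r = False.
Check each clause:
  1. (r || s) — s is true.
  2. (s || p) — s is true.
  3. (s || !r) — s is true.
  4. (s || t) — s is true.
  5. (!p || !q) — !p is true.
  6. (!s || !p) — !p is true.
  7. (!s || !q) — !q is true.
  8. (!t || q) — !t is true.
  9. (t || !p) — !p is true.
  10. (s || !q) — s is true.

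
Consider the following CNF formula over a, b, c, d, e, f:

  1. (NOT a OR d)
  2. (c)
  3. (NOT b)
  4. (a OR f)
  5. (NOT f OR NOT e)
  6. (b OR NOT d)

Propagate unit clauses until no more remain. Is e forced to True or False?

(c) stands alone — c = True.
Unit clause (NOT b) sets b = False.
From (b OR NOT d) and b = False: d = False.
In (NOT a OR d), d is now false; NOT a must hold, so a = False.
From (f OR a) and a = False: f = True.
From (NOT e OR NOT f) and f = True: e = False.

False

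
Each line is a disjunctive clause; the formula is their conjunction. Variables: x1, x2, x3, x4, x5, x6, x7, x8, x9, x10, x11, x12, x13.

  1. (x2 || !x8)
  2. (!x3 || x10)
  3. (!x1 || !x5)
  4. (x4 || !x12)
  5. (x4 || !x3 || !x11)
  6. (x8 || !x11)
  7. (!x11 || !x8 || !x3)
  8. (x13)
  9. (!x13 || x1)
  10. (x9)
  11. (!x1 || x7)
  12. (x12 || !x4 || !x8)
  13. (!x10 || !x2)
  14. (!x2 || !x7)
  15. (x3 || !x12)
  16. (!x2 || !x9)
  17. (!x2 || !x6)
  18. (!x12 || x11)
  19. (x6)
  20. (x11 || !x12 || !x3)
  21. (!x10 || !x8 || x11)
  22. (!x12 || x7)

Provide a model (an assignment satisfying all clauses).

x1=True, x2=False, x3=False, x4=True, x5=False, x6=True, x7=True, x8=False, x9=True, x10=False, x11=False, x12=False, x13=True

Unit propagation: (x13) forces x13 = True.
(x1) is a unit clause, so x1 = True.
(!x5) is a unit clause, so x5 = False.
The clause (x9) is unit: x9 must be True.
Unit propagation: (x7) forces x7 = True.
Unit propagation: (!x2) forces x2 = False.
The clause (!x8) is unit: x8 must be False.
Unit propagation: (!x11) forces x11 = False.
The clause (!x12) is unit: x12 must be False.
(x6) is a unit clause, so x6 = True.
Pure literal: x3 appears only negated; assign x3 = False.
x4, x10 are now unconstrained; take x4 = True, x10 = False.
Every clause has at least one true literal under this assignment.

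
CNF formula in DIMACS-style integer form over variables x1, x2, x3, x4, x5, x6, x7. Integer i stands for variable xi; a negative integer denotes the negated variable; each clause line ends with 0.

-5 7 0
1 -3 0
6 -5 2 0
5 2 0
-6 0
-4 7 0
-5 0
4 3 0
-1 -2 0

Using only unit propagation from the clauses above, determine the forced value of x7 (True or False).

(~x6) stands alone — x6 = False.
Unit clause (~x5) sets x5 = False.
In (x2 | x5), x5 is now false; x2 must hold, so x2 = True.
From (~x2 | ~x1) and x2 = True: x1 = False.
From (~x3 | x1) and x1 = False: x3 = False.
In (x4 | x3), x3 is now false; x4 must hold, so x4 = True.
From (~x4 | x7) and x4 = True: x7 = True.

True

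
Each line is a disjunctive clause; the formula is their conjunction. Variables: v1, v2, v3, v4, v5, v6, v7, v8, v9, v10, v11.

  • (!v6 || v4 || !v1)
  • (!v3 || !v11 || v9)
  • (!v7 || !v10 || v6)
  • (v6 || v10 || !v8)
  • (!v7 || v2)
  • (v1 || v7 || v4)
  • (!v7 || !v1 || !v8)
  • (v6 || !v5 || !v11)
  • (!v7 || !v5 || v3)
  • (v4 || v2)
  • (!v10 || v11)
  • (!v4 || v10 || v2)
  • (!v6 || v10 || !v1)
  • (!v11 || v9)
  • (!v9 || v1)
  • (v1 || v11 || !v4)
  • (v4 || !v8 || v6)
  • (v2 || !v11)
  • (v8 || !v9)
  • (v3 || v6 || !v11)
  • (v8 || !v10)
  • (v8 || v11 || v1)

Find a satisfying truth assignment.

v1=T, v2=T, v3=T, v4=T, v5=F, v6=T, v7=F, v8=T, v9=T, v10=T, v11=T

v2 occurs only positively in the remaining clauses — set v2 = True.
Pure literal: v5 appears only negated; assign v5 = False.
Branch on v1: take v1 = True.
Branch on v3: take v3 = True.
For the remaining variables, v4 = True, v6 = True, v7 = False, v8 = True, v9 = True, v10 = True, v11 = True works.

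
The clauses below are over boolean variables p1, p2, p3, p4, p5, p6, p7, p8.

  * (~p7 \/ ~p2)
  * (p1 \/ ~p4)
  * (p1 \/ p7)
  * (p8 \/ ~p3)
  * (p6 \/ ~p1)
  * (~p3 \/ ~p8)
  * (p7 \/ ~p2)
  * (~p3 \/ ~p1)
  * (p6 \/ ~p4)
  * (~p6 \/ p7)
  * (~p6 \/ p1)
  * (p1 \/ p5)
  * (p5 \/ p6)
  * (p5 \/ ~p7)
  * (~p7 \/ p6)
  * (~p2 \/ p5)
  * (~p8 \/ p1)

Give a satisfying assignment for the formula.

p1=T  p2=F  p3=F  p4=T  p5=T  p6=T  p7=T  p8=F

Check each clause:
  1. (~p2 \/ ~p7) — ~p2 is true.
  2. (p1 \/ ~p4) — p1 is true.
  3. (p7 \/ p1) — p1 is true.
  4. (~p3 \/ p8) — ~p3 is true.
  5. (~p1 \/ p6) — p6 is true.
  6. (~p3 \/ ~p8) — ~p8 is true.
  7. (~p2 \/ p7) — ~p2 is true.
  8. (~p1 \/ ~p3) — ~p3 is true.
  9. (p6 \/ ~p4) — p6 is true.
  10. (~p6 \/ p7) — p7 is true.
  11. (p1 \/ ~p6) — p1 is true.
  12. (p1 \/ p5) — p1 is true.
  13. (p6 \/ p5) — p5 is true.
  14. (p5 \/ ~p7) — p5 is true.
  15. (~p7 \/ p6) — p6 is true.
  16. (~p2 \/ p5) — p5 is true.
  17. (~p8 \/ p1) — ~p8 is true.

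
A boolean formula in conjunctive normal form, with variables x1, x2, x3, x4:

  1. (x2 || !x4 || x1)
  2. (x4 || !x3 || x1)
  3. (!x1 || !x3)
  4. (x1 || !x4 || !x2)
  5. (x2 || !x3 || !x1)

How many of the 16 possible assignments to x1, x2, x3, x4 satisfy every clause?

Satisfying assignments:
  x1=F x2=F x3=F x4=F
  x1=F x2=T x3=F x4=F
  x1=T x2=F x3=F x4=F
  x1=T x2=F x3=F x4=T
  x1=T x2=T x3=F x4=F
  x1=T x2=T x3=F x4=T
Count: 6.

6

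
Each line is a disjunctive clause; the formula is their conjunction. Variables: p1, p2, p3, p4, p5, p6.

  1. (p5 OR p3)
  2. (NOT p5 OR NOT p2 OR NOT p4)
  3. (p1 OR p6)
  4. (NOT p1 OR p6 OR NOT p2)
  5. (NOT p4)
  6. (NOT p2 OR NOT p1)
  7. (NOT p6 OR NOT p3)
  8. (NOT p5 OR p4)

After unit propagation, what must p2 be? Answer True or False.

False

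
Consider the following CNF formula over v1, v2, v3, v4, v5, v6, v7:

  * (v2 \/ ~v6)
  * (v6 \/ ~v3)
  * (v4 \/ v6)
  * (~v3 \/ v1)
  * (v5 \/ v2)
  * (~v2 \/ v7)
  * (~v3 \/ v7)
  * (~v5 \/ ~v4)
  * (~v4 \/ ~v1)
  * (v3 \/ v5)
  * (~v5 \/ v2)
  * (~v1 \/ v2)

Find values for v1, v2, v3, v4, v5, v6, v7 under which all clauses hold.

v1=False, v2=True, v3=False, v4=False, v5=True, v6=True, v7=True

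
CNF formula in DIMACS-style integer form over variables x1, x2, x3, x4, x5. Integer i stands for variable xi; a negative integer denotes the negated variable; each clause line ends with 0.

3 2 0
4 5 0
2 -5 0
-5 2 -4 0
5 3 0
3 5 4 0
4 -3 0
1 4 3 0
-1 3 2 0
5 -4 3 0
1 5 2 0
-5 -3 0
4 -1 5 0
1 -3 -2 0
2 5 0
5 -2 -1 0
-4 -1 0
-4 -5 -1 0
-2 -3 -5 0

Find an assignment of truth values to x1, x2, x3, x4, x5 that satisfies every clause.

Branch on x1: take x1 = False.
Try x2 = True.
  then x3 is forced to False.
  then x5 is forced to True.
  then x4 is forced to True.

x1=0, x2=1, x3=0, x4=1, x5=1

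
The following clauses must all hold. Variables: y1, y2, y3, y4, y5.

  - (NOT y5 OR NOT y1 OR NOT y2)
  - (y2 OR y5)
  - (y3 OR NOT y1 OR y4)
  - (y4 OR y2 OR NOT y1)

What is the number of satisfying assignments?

Case analysis on y1 and y2:
  y1=T, y2=T: remaining (y3,y4,y5) ∈ {(F,T,F); (T,F,F); (T,T,F)} — 3.
  y1=T, y2=F: remaining (y3,y4,y5) ∈ {(F,T,T); (T,T,T)} — 2.
  y1=F, y2=T: y3, y4, y5 free → 2^3 = 8.
  y1=F, y2=F: remaining (y3,y4,y5) ∈ {(F,F,T); (F,T,T); (T,F,T); (T,T,T)} — 4.
Total: 3 + 2 + 8 + 4 = 17.

17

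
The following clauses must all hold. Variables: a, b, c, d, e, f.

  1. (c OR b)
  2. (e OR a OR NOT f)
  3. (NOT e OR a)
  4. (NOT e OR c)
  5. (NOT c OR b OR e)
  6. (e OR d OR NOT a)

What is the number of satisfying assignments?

16

Split on e, then a.
  e=1, a=1: forces c=1; b, d, f free → 2^3 = 8.
  e=1, a=0: a clause becomes empty — 0.
  e=0, a=1: remaining (b,c,d,f) ∈ {(1,0,1,0); (1,0,1,1); (1,1,1,0); (1,1,1,1)} — 4.
  e=0, a=0: remaining (b,c,d,f) ∈ {(1,0,0,0); (1,0,1,0); (1,1,0,0); (1,1,1,0)} — 4.
Total: 8 + 0 + 4 + 4 = 16.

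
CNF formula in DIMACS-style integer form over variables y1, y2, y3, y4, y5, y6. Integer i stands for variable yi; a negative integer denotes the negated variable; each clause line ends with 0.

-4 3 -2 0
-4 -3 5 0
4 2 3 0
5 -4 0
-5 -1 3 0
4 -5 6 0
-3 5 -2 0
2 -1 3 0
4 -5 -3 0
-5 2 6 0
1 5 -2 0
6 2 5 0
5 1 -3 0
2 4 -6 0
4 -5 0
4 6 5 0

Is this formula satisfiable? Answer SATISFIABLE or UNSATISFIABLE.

SATISFIABLE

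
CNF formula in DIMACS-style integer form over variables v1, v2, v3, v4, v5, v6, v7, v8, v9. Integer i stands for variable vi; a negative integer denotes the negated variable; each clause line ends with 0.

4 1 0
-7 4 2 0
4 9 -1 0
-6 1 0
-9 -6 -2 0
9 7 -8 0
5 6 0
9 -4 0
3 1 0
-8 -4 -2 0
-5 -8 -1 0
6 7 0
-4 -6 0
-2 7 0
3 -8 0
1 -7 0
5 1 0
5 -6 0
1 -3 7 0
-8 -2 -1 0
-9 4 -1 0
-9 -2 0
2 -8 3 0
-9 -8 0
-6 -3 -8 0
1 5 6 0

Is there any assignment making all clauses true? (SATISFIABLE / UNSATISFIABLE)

SATISFIABLE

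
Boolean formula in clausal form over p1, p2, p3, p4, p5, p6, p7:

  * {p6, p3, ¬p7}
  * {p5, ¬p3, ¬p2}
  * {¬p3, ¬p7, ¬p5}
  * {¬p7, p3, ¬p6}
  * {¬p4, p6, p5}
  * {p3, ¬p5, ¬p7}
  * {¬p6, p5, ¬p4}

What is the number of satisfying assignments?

Case analysis on p3 and p5:
  p3=T, p5=T: forces p7=F; p1, p2, p4, p6 free → 2^4 = 16.
  p3=T, p5=F: forces p2=F; p4=F; p1, p6, p7 free → 2^3 = 8.
  p3=F, p5=T: forces p7=F; p1, p2, p4, p6 free → 2^4 = 16.
  p3=F, p5=F: forces p4=F; p7=F; p1, p2, p6 free → 2^3 = 8.
Total: 16 + 8 + 16 + 8 = 48.

48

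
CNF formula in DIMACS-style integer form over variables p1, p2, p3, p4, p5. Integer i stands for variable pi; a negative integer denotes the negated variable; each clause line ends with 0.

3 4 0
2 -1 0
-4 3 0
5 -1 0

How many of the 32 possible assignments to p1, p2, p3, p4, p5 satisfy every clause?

10

Split on p1, then p3.
  p1=T, p3=T: remaining (p2,p4,p5) ∈ {(T,F,T); (T,T,T)} — 2.
  p1=T, p3=F: a clause becomes empty — 0.
  p1=F, p3=T: p2, p4, p5 free → 2^3 = 8.
  p1=F, p3=F: a clause becomes empty — 0.
Total: 2 + 0 + 8 + 0 = 10.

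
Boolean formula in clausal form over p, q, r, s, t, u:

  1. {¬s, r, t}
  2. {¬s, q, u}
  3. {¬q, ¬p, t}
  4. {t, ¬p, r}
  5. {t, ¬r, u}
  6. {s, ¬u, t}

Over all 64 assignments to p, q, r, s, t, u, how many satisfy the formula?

33

Split on t, then r.
  t=T, r=T: p free; 7 ways for (q,s,u) × 2^1 = 14.
  t=T, r=F: p free; 7 ways for (q,s,u) × 2^1 = 14.
  t=F, r=T: remaining (p,q,s,u) ∈ {(F,F,T,T); (F,T,T,T); (T,F,T,T)} — 3.
  t=F, r=F: remaining (p,q,s,u) ∈ {(F,F,F,F); (F,T,F,F)} — 2.
Total: 14 + 14 + 3 + 2 = 33.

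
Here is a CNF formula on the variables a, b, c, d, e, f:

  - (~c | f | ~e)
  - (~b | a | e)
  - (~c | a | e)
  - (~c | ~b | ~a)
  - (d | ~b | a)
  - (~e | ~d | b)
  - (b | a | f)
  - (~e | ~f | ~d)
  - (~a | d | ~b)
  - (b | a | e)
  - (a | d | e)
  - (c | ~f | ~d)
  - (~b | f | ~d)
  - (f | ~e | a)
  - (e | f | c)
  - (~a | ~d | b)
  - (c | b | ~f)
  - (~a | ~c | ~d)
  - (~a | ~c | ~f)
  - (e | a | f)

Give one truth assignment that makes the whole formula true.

a=False  b=False  c=True  d=False  e=True  f=True

Check each clause:
  1. (f | ~e | ~c) — f is true.
  2. (e | a | ~b) — e is true.
  3. (~c | e | a) — e is true.
  4. (~b | ~a | ~c) — ~b is true.
  5. (~b | d | a) — ~b is true.
  6. (~d | b | ~e) — ~d is true.
  7. (a | f | b) — f is true.
  8. (~f | ~d | ~e) — ~d is true.
  9. (~b | ~a | d) — ~b is true.
  10. (b | a | e) — e is true.
  11. (d | a | e) — e is true.
  12. (~d | c | ~f) — c is true.
  13. (f | ~d | ~b) — ~d is true.
  14. (~e | f | a) — f is true.
  15. (c | e | f) — c is true.
  16. (b | ~d | ~a) — ~d is true.
  17. (c | ~f | b) — c is true.
  18. (~d | ~a | ~c) — ~d is true.
  19. (~a | ~c | ~f) — ~a is true.
  20. (e | f | a) — e is true.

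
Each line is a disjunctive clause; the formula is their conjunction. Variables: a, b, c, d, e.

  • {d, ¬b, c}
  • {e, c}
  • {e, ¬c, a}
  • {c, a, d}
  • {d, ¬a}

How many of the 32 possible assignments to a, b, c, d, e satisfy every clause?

Case analysis on c and a:
  c=T, a=T: remaining (b,d,e) ∈ {(F,T,F); (F,T,T); (T,T,F); (T,T,T)} — 4.
  c=T, a=F: remaining (b,d,e) ∈ {(F,F,T); (F,T,T); (T,F,T); (T,T,T)} — 4.
  c=F, a=T: remaining (b,d,e) ∈ {(F,T,T); (T,T,T)} — 2.
  c=F, a=F: remaining (b,d,e) ∈ {(F,T,T); (T,T,T)} — 2.
Total: 4 + 4 + 2 + 2 = 12.

12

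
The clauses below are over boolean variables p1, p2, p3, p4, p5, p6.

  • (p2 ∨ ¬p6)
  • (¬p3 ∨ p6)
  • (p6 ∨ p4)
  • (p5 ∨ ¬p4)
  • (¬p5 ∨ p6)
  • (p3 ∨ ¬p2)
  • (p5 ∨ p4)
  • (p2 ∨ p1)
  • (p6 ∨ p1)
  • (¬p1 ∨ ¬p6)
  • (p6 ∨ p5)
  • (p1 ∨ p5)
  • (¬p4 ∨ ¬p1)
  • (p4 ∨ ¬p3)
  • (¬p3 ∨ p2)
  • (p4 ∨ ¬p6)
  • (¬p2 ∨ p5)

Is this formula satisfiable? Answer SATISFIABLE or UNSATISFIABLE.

Set p1 = False and propagate.
  then p2 is forced to True.
  then p3 is forced to True.
  then p6 is forced to True.
  then p5 is forced to True.
  then p4 is forced to True.
Every clause has at least one true literal under this assignment.
So p1 = F, p2 = T, p3 = T, p4 = T, p5 = T, p6 = T is a satisfying assignment.

SATISFIABLE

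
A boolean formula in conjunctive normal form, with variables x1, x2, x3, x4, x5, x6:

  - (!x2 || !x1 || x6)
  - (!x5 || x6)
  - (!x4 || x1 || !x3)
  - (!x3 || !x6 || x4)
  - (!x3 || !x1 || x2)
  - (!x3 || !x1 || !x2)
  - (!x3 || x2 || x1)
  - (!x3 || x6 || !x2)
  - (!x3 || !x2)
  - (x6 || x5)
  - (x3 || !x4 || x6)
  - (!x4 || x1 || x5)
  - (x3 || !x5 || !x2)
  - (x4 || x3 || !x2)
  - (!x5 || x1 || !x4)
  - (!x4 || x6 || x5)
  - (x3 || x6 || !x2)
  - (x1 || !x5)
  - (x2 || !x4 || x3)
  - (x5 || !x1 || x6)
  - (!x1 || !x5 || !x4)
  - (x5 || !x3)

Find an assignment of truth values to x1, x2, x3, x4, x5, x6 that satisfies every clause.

Set x1 = True and propagate.
The remaining clauses are satisfied by x2 = False, x3 = False, x4 = False, x5 = True, x6 = True.

x1=True  x2=False  x3=False  x4=False  x5=True  x6=True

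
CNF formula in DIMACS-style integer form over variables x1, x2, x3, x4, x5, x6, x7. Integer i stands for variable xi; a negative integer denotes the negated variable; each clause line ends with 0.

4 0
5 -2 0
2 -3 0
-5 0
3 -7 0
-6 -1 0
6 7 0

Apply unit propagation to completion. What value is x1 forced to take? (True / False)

False

Unit clause (x4) sets x4 = True.
(!x5) stands alone — x5 = False.
In (!x2 || x5), x5 is now false; !x2 must hold, so x2 = False.
(x2 || !x3): since x2 = False, the clause reduces to (!x3). x3 = False.
(x3 || !x7) with x3 = False leaves only !x7, so x7 = False.
(x6 || x7) with x7 = False leaves only x6, so x6 = True.
In (!x1 || !x6), !x6 is now false; !x1 must hold, so x1 = False.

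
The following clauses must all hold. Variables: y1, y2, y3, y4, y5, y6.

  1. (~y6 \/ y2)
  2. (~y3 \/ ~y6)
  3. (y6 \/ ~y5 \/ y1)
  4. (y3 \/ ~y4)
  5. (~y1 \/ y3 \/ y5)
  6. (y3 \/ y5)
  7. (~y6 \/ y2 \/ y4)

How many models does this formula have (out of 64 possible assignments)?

Case analysis on y3 and y6:
  y3=1, y6=1: a clause becomes empty — 0.
  y3=1, y6=0: y2, y4 free; 3 ways for (y1,y5) × 2^2 = 12.
  y3=0, y6=1: remaining (y1,y2,y4,y5) ∈ {(0,1,0,1); (1,1,0,1)} — 2.
  y3=0, y6=0: remaining (y1,y2,y4,y5) ∈ {(1,0,0,1); (1,1,0,1)} — 2.
Total: 0 + 12 + 2 + 2 = 16.

16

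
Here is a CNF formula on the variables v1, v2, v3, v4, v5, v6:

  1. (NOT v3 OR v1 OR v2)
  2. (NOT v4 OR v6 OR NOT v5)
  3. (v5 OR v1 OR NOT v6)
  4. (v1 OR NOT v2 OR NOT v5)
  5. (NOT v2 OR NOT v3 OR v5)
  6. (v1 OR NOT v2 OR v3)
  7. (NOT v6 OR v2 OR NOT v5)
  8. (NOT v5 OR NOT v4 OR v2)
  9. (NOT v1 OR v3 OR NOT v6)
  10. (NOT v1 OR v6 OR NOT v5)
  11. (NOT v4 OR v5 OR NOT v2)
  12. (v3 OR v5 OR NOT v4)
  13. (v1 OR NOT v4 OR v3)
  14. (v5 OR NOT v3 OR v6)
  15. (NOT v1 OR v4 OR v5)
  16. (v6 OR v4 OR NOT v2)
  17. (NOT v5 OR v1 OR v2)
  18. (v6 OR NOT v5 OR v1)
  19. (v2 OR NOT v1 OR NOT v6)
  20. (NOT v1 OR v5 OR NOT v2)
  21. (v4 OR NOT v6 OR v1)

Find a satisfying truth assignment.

Branch on v1: take v1 = True.
For the remaining variables, v2 = True, v3 = True, v4 = False, v5 = True, v6 = True works.
Every clause has at least one true literal under this assignment.

v1=True, v2=True, v3=True, v4=False, v5=True, v6=True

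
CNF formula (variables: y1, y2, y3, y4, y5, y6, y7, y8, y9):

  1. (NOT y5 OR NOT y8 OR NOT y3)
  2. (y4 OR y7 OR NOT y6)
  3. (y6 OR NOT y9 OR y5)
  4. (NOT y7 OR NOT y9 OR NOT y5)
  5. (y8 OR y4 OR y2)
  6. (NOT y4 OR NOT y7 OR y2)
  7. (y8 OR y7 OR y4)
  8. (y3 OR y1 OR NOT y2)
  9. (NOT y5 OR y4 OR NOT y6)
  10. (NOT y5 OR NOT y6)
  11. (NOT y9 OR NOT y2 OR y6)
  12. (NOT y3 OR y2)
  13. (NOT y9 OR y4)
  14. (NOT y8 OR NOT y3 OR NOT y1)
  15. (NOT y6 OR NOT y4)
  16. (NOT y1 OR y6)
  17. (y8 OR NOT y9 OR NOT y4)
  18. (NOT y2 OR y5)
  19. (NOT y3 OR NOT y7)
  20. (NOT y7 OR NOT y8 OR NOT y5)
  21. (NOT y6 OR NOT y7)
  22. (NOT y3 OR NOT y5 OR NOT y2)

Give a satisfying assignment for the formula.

Pure literal: y9 appears only negated; assign y9 = False.
Try y1 = False.
Try y2 = False.
  then y3 is forced to False.
For the remaining variables, y4 = False, y5 = False, y6 = False, y7 = True, y8 = True works.

y1=F, y2=F, y3=F, y4=F, y5=F, y6=F, y7=T, y8=T, y9=F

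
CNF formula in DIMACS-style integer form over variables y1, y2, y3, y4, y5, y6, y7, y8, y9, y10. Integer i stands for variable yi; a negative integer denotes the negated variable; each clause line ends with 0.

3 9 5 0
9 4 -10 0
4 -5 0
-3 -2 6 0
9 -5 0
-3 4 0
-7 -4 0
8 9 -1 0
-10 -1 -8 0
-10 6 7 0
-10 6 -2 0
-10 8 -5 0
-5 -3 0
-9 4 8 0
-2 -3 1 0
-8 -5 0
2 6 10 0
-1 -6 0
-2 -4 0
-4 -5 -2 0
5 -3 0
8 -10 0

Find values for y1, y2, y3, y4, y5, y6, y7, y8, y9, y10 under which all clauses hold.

y1=0, y2=1, y3=0, y4=0, y5=0, y6=1, y7=1, y8=1, y9=1, y10=0

Set y1 = False and propagate.
Branch on y2: take y2 = True.
  then y3 is forced to False.
  then y4 is forced to False.
  then y5 is forced to False.
  then y9 is forced to True.
  then y8 is forced to True.
Try y6 = True.
y7, y10 are now unconstrained; take y7 = True, y10 = False.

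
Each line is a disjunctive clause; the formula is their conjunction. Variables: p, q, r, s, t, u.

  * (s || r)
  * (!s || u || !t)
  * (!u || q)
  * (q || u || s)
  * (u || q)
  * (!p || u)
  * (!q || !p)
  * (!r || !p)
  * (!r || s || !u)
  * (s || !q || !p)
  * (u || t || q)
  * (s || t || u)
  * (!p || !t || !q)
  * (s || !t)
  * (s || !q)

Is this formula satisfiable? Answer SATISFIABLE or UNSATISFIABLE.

SATISFIABLE

Pure literal: p appears only negated; assign p = False.
Try q = True.
  then s is forced to True.
The remaining clauses are satisfied by r = False, t = False, u = False.
So p = F, q = T, r = F, s = T, t = F, u = F is a satisfying assignment.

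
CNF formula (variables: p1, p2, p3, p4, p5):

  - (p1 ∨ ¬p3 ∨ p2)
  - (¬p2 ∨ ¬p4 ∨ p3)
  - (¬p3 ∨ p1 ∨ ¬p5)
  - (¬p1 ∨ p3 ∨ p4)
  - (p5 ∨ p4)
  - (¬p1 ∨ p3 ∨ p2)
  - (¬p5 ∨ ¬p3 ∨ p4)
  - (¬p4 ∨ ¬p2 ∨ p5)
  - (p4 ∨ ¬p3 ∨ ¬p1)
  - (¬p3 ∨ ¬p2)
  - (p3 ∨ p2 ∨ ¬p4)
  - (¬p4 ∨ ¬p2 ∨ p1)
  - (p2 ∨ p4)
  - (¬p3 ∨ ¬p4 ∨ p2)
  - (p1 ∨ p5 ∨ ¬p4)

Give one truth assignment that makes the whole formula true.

Set p1 = False and propagate.
Set p2 = True and propagate.
  then p3 is forced to False.
  then p4 is forced to False.
  then p5 is forced to True.
Every clause has at least one true literal under this assignment.

p1=0, p2=1, p3=0, p4=0, p5=1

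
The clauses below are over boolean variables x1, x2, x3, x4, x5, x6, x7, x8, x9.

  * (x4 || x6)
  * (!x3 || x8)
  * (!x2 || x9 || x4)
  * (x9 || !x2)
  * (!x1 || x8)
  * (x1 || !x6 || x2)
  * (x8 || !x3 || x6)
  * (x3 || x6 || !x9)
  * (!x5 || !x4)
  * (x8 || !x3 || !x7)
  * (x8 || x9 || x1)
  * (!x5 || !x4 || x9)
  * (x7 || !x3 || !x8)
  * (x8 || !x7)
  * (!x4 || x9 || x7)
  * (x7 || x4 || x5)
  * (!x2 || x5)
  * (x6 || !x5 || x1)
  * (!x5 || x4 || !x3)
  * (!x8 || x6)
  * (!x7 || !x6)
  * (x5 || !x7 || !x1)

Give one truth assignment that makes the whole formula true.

Try x1 = False.
Try x2 = True.
  then x9 is forced to True.
  then x5 is forced to True.
  then x4 is forced to False.
  then x6 is forced to True.
  then x3 is forced to False.
  then x7 is forced to False.
x8 is now unconstrained; take x8 = False.

x1=0, x2=1, x3=0, x4=0, x5=1, x6=1, x7=0, x8=0, x9=1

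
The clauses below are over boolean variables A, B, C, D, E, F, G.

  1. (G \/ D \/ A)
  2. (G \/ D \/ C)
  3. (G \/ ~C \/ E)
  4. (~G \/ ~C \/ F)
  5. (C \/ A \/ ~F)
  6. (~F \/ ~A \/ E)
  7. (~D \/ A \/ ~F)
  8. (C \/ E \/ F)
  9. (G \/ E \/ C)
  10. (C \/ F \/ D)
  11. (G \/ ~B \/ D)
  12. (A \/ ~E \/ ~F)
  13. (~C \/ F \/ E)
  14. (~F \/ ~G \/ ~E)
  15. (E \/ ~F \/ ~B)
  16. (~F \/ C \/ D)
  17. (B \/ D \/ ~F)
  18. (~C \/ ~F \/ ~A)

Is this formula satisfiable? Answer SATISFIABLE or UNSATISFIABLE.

SATISFIABLE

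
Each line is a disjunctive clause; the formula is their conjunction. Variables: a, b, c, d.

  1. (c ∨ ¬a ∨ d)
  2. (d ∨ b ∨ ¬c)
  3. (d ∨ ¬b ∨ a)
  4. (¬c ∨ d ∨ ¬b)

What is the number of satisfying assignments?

9

Split on d, then b.
  d=1, b=1: remaining (a,c) ∈ {(0,0); (0,1); (1,0); (1,1)} — 4.
  d=1, b=0: remaining (a,c) ∈ {(0,0); (0,1); (1,0); (1,1)} — 4.
  d=0, b=1: a clause becomes empty — 0.
  d=0, b=0: remaining (a,c) ∈ {(0,0)} — 1.
Total: 4 + 4 + 0 + 1 = 9.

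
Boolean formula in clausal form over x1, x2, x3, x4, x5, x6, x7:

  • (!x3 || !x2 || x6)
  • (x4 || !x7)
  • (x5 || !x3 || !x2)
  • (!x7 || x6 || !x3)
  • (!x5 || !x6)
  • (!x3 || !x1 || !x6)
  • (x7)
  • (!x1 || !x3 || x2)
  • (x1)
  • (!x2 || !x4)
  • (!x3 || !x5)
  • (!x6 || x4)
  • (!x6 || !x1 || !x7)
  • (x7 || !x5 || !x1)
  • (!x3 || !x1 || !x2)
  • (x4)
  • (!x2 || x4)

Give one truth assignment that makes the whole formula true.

Unit propagation: (x7) forces x7 = True.
The clause (x4) is unit: x4 must be True.
The clause (x1) is unit: x1 must be True.
The clause (!x2) is unit: x2 must be False.
The clause (!x3) is unit: x3 must be False.
(!x6) is a unit clause, so x6 = False.
x5 is now unconstrained; take x5 = False.

x1 = 1  x2 = 0  x3 = 0  x4 = 1  x5 = 0  x6 = 0  x7 = 1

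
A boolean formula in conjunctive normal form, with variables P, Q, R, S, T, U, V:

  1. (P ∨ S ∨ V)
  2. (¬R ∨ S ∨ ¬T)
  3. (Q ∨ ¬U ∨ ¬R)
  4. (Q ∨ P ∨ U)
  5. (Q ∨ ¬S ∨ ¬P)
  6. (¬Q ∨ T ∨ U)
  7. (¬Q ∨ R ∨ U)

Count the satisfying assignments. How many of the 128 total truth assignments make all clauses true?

45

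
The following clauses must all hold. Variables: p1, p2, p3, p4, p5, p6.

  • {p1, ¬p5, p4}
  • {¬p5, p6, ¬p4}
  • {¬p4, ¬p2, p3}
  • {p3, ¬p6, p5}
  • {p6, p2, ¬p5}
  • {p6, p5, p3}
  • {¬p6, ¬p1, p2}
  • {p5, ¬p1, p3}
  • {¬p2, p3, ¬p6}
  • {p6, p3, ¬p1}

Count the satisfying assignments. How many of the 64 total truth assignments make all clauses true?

20

Case analysis on p6 and p3:
  p6=1, p3=1: 10 of the 16 assignments to (p1,p2,p4,p5) work.
  p6=1, p3=0: remaining (p1,p2,p4,p5) ∈ {(0,0,1,1)} — 1.
  p6=0, p3=1: 9 of the 16 assignments to (p1,p2,p4,p5) work.
  p6=0, p3=0: a clause becomes empty — 0.
Total: 10 + 1 + 9 + 0 = 20.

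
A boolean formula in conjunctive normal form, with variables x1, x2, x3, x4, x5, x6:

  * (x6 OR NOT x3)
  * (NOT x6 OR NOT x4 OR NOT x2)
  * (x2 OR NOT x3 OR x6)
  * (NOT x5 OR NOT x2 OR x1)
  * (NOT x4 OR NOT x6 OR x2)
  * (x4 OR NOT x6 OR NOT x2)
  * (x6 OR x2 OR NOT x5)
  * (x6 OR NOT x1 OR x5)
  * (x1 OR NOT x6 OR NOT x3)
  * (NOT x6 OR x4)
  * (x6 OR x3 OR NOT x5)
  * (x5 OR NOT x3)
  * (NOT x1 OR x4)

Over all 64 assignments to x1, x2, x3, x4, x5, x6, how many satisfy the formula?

4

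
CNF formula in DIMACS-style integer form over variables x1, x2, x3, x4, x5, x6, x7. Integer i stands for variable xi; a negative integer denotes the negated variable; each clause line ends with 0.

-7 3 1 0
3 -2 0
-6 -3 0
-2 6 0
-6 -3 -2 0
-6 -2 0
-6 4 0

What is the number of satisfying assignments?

34

Case analysis on x6 and x2:
  x6=T, x2=T: a clause becomes empty — 0.
  x6=T, x2=F: x5 free; 3 ways for (x1,x3,x4,x7) × 2^1 = 6.
  x6=F, x2=T: a clause becomes empty — 0.
  x6=F, x2=F: x4, x5 free; 7 ways for (x1,x3,x7) × 2^2 = 28.
Total: 0 + 6 + 0 + 28 = 34.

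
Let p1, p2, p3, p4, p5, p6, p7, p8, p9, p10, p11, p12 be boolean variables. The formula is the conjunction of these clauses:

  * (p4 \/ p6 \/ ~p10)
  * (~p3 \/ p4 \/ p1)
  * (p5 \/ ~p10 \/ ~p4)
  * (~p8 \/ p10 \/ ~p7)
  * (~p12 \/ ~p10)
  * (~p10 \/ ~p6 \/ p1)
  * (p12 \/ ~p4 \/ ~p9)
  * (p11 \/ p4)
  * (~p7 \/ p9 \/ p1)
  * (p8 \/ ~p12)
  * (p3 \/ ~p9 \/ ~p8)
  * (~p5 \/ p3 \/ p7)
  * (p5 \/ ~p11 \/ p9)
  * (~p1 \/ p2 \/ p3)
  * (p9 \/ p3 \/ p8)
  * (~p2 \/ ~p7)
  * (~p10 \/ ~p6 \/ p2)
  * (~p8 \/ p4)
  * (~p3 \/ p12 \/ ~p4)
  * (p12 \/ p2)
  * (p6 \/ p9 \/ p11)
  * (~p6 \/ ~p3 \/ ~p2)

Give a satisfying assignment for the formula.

p1=False, p2=False, p3=True, p4=True, p5=True, p6=False, p7=False, p8=True, p9=False, p10=False, p11=True, p12=True

Branch on p1: take p1 = False.
Branch on p2: take p2 = False.
  then p12 is forced to True.
  then p10 is forced to False.
  then p8 is forced to True.
  then p7 is forced to False.
  then p4 is forced to True.
For the remaining variables, p3 = True, p5 = True, p6 = False, p9 = False, p11 = True works.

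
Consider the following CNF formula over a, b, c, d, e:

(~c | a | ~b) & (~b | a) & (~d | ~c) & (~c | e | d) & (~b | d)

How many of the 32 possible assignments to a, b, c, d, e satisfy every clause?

12

Case analysis on b and c:
  b=T, c=T: a clause becomes empty — 0.
  b=T, c=F: remaining (a,d,e) ∈ {(T,T,F); (T,T,T)} — 2.
  b=F, c=T: remaining (a,d,e) ∈ {(F,F,T); (T,F,T)} — 2.
  b=F, c=F: a, d, e free → 2^3 = 8.
Total: 0 + 2 + 2 + 8 = 12.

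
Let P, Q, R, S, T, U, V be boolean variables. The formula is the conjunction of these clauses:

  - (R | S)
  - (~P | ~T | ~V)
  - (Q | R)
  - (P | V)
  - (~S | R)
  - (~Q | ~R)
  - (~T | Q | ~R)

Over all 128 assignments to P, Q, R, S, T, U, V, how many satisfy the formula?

Case analysis on R and Q:
  R=1, Q=1: a clause becomes empty — 0.
  R=1, Q=0: S, U free; 3 ways for (P,T,V) × 2^2 = 12.
  R=0, Q=1: a clause becomes empty — 0.
  R=0, Q=0: a clause becomes empty — 0.
Total: 0 + 12 + 0 + 0 = 12.

12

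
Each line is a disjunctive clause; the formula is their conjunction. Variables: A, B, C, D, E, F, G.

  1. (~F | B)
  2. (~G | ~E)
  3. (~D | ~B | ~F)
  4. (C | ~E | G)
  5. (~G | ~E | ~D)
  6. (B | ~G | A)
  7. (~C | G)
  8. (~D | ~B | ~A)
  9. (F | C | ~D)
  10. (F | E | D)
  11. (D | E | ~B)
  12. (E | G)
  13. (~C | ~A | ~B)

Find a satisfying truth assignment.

A = True, B = False, C = True, D = True, E = False, F = False, G = True

Check each clause:
  1. (~F | B) — ~F is true.
  2. (~E | ~G) — ~E is true.
  3. (~F | ~B | ~D) — ~F is true.
  4. (~E | C | G) — C is true.
  5. (~D | ~G | ~E) — ~E is true.
  6. (A | B | ~G) — A is true.
  7. (G | ~C) — G is true.
  8. (~B | ~D | ~A) — ~B is true.
  9. (C | F | ~D) — C is true.
  10. (F | E | D) — D is true.
  11. (E | ~B | D) — D is true.
  12. (G | E) — G is true.
  13. (~B | ~A | ~C) — ~B is true.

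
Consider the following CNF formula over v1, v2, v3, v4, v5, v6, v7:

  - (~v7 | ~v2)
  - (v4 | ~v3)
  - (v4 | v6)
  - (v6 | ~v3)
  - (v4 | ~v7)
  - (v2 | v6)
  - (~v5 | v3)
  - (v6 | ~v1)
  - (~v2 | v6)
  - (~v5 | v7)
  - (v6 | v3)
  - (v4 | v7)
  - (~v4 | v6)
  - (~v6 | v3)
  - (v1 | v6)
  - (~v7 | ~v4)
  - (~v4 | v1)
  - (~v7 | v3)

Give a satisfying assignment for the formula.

v5 occurs only negated in the remaining clauses — set v5 = False.
Branch on v1: take v1 = True.
  then v6 is forced to True.
  then v3 is forced to True.
  then v4 is forced to True.
  then v7 is forced to False.
v2 is now unconstrained; take v2 = False.

v1 = True, v2 = False, v3 = True, v4 = True, v5 = False, v6 = True, v7 = False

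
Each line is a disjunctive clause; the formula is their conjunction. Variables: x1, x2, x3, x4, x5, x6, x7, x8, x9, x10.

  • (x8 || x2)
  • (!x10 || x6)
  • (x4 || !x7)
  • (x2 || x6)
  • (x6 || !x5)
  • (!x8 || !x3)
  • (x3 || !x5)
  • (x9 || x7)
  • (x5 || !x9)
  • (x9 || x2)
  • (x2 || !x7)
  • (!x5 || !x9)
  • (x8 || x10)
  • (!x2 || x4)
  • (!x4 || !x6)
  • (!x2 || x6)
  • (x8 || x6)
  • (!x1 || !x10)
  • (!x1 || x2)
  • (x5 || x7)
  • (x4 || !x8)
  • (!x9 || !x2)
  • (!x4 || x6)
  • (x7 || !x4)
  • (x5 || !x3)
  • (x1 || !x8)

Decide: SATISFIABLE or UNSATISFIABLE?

UNSATISFIABLE

x2 = True:
  propagation gives x4=True, x6=False; an empty clause results — contradiction.
x2 = False:
  propagation gives x8=True, x6=True, x3=False, x5=False; an empty clause results — contradiction.
Every branch closes, so no satisfying assignment exists.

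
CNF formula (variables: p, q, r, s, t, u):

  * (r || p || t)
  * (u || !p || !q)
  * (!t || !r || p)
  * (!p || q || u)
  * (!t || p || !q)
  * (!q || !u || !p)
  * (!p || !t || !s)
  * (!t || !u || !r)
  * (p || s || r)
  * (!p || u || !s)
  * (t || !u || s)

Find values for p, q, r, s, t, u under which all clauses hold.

p=False, q=False, r=True, s=True, t=False, u=True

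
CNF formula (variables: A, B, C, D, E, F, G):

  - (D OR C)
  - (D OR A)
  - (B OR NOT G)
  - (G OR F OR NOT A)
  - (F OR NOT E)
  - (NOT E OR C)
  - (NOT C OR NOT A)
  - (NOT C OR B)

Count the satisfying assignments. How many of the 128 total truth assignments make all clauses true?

16

Split on C, then A.
  C=T, A=T: a clause becomes empty — 0.
  C=T, A=F: G free; 3 ways for (B,D,E,F) × 2^1 = 6.
  C=F, A=T: remaining (B,D,E,F,G) ∈ {(F,T,F,T,F); (T,T,F,F,T); (T,T,F,T,F); (T,T,F,T,T)} — 4.
  C=F, A=F: F free; 3 ways for (B,D,E,G) × 2^1 = 6.
Total: 0 + 6 + 4 + 6 = 16.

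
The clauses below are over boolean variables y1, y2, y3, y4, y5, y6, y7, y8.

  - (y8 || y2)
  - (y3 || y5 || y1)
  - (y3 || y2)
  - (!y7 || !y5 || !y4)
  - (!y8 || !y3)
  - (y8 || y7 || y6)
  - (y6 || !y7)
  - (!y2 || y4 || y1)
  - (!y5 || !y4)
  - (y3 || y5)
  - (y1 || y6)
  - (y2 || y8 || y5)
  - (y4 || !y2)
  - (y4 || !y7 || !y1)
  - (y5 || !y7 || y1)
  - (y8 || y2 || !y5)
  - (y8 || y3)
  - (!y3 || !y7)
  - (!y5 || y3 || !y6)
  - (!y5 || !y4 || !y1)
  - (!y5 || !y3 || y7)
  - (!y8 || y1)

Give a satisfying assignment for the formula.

y1 = 1, y2 = 1, y3 = 1, y4 = 1, y5 = 0, y6 = 1, y7 = 0, y8 = 0

Branch on y1: take y1 = True.
Try y2 = True.
  then y4 is forced to True.
  then y5 is forced to False.
  then y3 is forced to True.
  then y8 is forced to False.
  then y7 is forced to False.
  then y6 is forced to True.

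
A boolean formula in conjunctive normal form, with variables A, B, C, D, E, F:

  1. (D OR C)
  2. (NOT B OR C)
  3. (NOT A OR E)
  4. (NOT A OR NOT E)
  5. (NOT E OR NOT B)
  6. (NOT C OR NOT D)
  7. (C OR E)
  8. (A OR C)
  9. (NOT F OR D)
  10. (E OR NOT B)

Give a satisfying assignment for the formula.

A = 0, B = 0, C = 1, D = 0, E = 1, F = 0

B occurs only negated in the remaining clauses — set B = False.
Pure literal: F appears only negated; assign F = False.
Set A = False and propagate.
  then C is forced to True.
  then D is forced to False.
E is now unconstrained; take E = True.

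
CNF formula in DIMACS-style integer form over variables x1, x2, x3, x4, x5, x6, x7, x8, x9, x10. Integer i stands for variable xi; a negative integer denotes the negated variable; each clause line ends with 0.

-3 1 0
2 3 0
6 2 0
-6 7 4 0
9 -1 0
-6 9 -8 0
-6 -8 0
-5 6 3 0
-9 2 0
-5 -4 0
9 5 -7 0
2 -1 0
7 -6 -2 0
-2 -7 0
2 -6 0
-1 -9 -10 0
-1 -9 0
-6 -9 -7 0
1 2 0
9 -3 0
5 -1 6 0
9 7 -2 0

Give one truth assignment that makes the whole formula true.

x1 = False, x2 = True, x3 = False, x4 = True, x5 = False, x6 = False, x7 = False, x8 = False, x9 = True, x10 = False

Check each clause:
  1. (x1 || !x3) — !x3 is true.
  2. (x3 || x2) — x2 is true.
  3. (x6 || x2) — x2 is true.
  4. (x4 || x7 || !x6) — !x6 is true.
  5. (!x1 || x9) — x9 is true.
  6. (!x6 || x9 || !x8) — !x8 is true.
  7. (!x6 || !x8) — !x8 is true.
  8. (!x5 || x3 || x6) — !x5 is true.
  9. (!x9 || x2) — x2 is true.
  10. (!x5 || !x4) — !x5 is true.
  11. (x5 || !x7 || x9) — x9 is true.
  12. (x2 || !x1) — x2 is true.
  13. (x7 || !x2 || !x6) — !x6 is true.
  14. (!x2 || !x7) — !x7 is true.
  15. (!x6 || x2) — x2 is true.
  16. (!x9 || !x1 || !x10) — !x10 is true.
  17. (!x1 || !x9) — !x1 is true.
  18. (!x6 || !x7 || !x9) — !x7 is true.
  19. (x1 || x2) — x2 is true.
  20. (x9 || !x3) — x9 is true.
  21. (x5 || x6 || !x1) — !x1 is true.
  22. (x7 || !x2 || x9) — x9 is true.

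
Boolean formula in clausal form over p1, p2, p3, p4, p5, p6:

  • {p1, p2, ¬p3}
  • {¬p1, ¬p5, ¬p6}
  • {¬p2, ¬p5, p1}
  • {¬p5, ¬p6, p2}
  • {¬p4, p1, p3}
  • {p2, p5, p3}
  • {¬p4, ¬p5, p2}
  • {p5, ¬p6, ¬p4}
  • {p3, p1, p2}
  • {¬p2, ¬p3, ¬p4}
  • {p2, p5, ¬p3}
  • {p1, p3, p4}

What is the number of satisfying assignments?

Split on p2, then p3.
  p2=T, p3=T: 5 of the 16 assignments to (p1,p4,p5,p6) work.
  p2=T, p3=F: 5 of the 16 assignments to (p1,p4,p5,p6) work.
  p2=F, p3=T: remaining (p1,p4,p5,p6) ∈ {(T,F,T,F)} — 1.
  p2=F, p3=F: remaining (p1,p4,p5,p6) ∈ {(T,F,T,F)} — 1.
Total: 5 + 5 + 1 + 1 = 12.

12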